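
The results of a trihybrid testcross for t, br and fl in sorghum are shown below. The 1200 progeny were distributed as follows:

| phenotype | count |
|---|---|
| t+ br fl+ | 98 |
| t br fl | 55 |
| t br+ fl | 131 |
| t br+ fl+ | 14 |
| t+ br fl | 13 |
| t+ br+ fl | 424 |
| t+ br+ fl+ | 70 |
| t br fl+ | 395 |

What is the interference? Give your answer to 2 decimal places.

The two most frequent reciprocal classes, t+ br+ fl and t br fl+, are the parental types, so the F1 was t+ br+ fl / t br fl+.
The two rarest classes, t+ br fl and t br+ fl+, are the double crossovers. Comparing them with the parentals, only the br allele has switched, so br is the middle locus and the order is fl – br – t.
fl–br: (125 + 27)/1200 = 0.1267; br–t: (229 + 27)/1200 = 0.2133.
Expected DCO frequency = 0.1267 × 0.2133 ≈ 0.02703; observed = 27/1200 ≈ 0.02250.
Coefficient of coincidence = 0.02250/0.02703 ≈ 0.83; interference = 1 − 0.83 = 0.17.

0.17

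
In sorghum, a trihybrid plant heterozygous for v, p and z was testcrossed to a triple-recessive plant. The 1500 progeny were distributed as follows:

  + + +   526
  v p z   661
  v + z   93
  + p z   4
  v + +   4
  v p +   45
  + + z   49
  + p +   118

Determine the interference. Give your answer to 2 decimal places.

The two most frequent reciprocal classes, v p z and + + +, are the parental types, so the F1 was v p z / + + +.
The two rarest classes, + p z and v + +, are the double crossovers. Comparing them with the parentals, only the v allele has switched, so v is the middle locus and the order is p – v – z.
p–v: (211 + 8)/1500 = 0.1460; v–z: (94 + 8)/1500 = 0.0680.
Expected DCO frequency = 0.1460 × 0.0680 ≈ 0.00993; observed = 8/1500 ≈ 0.00533.
Coefficient of coincidence = 0.00533/0.00993 ≈ 0.54; interference = 1 − 0.54 = 0.46.

0.46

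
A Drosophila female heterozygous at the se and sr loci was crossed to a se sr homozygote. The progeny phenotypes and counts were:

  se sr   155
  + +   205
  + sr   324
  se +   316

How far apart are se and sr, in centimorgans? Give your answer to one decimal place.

The two most frequent classes, + sr (324) and se + (316), are the parental types, so the F1 was + sr / se +.
The recombinant classes are + + and se sr: 205 + 155 = 360.
Recombination frequency = 360/1000 = 0.3600 ≈ 36.0%, i.e. 36.0 centimorgans.

36.0 centimorgans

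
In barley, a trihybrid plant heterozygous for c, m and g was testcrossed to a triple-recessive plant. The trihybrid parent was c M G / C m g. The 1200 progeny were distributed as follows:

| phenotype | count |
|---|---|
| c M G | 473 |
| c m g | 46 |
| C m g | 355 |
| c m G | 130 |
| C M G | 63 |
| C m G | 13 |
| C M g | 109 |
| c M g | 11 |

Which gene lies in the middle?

The two rarest classes, c M g and C m G, are the double crossovers. Comparing them with the parentals, only the g allele has switched, so g is the middle locus and the order is m – g – c.

g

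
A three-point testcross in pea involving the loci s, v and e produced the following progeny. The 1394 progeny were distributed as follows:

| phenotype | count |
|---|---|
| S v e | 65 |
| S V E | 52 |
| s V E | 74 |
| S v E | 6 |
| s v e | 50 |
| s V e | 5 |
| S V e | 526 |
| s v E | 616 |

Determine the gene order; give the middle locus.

s

The two most frequent reciprocal classes, S V e and s v E, are the parental types, so the F1 was S V e / s v E.
The two rarest classes, s V e and S v E, are the double crossovers. Comparing them with the parentals, only the s allele has switched, so s is the middle locus and the order is v – s – e.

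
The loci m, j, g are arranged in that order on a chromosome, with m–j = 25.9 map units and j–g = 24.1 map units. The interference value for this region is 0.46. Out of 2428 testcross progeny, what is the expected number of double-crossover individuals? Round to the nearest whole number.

82

Map distances give recombination frequencies of 0.259 and 0.241 for the two intervals.
With interference 0.46 (so coincidence = 0.54), expected double-crossover frequency = 0.259 × 0.241 × 0.54 = 0.03371.
Expected number = 0.03371 × 2428 = 81.84 ≈ 82.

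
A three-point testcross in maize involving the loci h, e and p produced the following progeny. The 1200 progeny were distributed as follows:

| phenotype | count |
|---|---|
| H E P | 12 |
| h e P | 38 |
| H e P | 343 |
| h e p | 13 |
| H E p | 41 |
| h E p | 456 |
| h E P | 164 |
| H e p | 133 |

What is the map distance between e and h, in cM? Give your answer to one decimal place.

8.7 cM

The two most frequent reciprocal classes, h E p and H e P, are the parental types, so the F1 was h E p / H e P.
The two rarest classes, h e p and H E P, are the double crossovers. Comparing them with the parentals, only the e allele has switched, so e is the middle locus and the order is h – e – p.
Crossovers in the h–e interval produce the single-crossover classes H E p and h e P (41 + 38 = 79) plus the double crossovers (25).
RF(h–e) = (79 + 25) / 1200 = 104/1200 = 0.0867 → 8.7 cM.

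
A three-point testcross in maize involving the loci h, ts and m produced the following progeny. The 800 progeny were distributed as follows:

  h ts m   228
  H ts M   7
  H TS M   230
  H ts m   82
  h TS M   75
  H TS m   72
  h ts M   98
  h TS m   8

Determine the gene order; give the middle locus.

ts

The two most frequent reciprocal classes, h ts m and H TS M, are the parental types, so the F1 was h ts m / H TS M.
The two rarest classes, h TS m and H ts M, are the double crossovers. Comparing them with the parentals, only the ts allele has switched, so ts is the middle locus and the order is h – ts – m.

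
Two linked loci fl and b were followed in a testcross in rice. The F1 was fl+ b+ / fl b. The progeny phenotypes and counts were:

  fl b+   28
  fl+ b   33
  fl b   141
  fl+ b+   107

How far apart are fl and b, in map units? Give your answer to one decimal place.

19.7 map units

The recombinant classes are fl+ b and fl b+: 33 + 28 = 61.
Recombination frequency = 61/309 = 0.1974 ≈ 19.7%, i.e. 19.7 map units.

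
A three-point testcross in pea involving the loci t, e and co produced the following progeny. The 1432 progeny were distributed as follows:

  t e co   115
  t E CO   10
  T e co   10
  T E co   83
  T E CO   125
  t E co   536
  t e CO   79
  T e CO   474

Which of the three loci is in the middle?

co

The two most frequent reciprocal classes, T e CO and t E co, are the parental types, so the F1 was T e CO / t E co.
The two rarest classes, T e co and t E CO, are the double crossovers. Comparing them with the parentals, only the co allele has switched, so co is the middle locus and the order is t – co – e.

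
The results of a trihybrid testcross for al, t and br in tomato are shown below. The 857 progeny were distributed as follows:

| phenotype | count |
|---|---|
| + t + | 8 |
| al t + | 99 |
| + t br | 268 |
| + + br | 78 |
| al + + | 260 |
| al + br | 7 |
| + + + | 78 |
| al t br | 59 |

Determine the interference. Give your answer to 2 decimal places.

The two most frequent reciprocal classes, + t br and al + +, are the parental types, so the F1 was + t br / al + +.
The two rarest classes, + t + and al + br, are the double crossovers. Comparing them with the parentals, only the br allele has switched, so br is the middle locus and the order is t – br – al.
t–br: (177 + 15)/857 = 0.2240; br–al: (137 + 15)/857 = 0.1774.
Expected DCO frequency = 0.2240 × 0.1774 ≈ 0.03974; observed = 15/857 ≈ 0.01750.
Coefficient of coincidence = 0.01750/0.03974 ≈ 0.44; interference = 1 − 0.44 = 0.56.

0.56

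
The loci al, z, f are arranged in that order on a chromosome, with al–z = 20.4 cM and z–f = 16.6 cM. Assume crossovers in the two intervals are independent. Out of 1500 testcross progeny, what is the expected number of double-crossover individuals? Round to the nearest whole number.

Map distances give recombination frequencies of 0.204 and 0.166 for the two intervals.
With no interference, expected double-crossover frequency = 0.204 × 0.166 = 0.03386.
Expected number = 0.03386 × 1500 = 50.80 ≈ 51.

51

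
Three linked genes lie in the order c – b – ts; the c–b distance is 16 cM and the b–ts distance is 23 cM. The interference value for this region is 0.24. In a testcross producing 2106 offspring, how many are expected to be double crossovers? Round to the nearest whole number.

Map distances give recombination frequencies of 0.160 and 0.230 for the two intervals.
With interference 0.24 (so coincidence = 0.76), expected double-crossover frequency = 0.160 × 0.230 × 0.76 = 0.02797.
Expected number = 0.02797 × 2106 = 58.90 ≈ 59.

59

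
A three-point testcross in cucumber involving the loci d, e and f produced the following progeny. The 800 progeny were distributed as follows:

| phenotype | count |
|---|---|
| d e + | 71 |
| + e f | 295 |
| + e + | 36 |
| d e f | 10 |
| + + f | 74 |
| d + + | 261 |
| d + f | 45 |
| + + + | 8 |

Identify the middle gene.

The two most frequent reciprocal classes, + e f and d + +, are the parental types, so the F1 was + e f / d + +.
The two rarest classes, d e f and + + +, are the double crossovers. Comparing them with the parentals, only the d allele has switched, so d is the middle locus and the order is e – d – f.

d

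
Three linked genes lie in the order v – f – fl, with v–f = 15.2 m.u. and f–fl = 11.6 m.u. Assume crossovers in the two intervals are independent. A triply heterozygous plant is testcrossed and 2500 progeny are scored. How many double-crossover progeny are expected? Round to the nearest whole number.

Map distances give recombination frequencies of 0.152 and 0.116 for the two intervals.
With no interference, expected double-crossover frequency = 0.152 × 0.116 = 0.01763.
Expected number = 0.01763 × 2500 = 44.08 ≈ 44.

44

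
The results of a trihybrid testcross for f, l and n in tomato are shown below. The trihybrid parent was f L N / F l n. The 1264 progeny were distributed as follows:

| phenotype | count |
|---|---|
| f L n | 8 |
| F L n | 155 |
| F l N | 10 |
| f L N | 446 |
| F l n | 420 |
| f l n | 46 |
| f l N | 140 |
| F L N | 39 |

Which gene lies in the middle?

n

The two rarest classes, f L n and F l N, are the double crossovers. Comparing them with the parentals, only the n allele has switched, so n is the middle locus and the order is l – n – f.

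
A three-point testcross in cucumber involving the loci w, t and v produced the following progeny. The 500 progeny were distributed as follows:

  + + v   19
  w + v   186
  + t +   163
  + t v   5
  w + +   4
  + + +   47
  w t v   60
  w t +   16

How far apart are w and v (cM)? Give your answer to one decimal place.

8.8 cM

The two most frequent reciprocal classes, w + v and + t +, are the parental types, so the F1 was w + v / + t +.
The two rarest classes, w + + and + t v, are the double crossovers. Comparing them with the parentals, only the v allele has switched, so v is the middle locus and the order is t – v – w.
Crossovers in the v–w interval produce the single-crossover classes + + v and w t + (19 + 16 = 35) plus the double crossovers (9).
RF(v–w) = (35 + 9) / 500 = 44/500 = 0.0880 → 8.8 cM.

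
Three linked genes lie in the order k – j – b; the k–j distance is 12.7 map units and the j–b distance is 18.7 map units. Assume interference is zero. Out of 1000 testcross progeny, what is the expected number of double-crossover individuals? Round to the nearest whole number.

24

Map distances give recombination frequencies of 0.127 and 0.187 for the two intervals.
With no interference, expected double-crossover frequency = 0.127 × 0.187 = 0.02375.
Expected number = 0.02375 × 1000 = 23.75 ≈ 24.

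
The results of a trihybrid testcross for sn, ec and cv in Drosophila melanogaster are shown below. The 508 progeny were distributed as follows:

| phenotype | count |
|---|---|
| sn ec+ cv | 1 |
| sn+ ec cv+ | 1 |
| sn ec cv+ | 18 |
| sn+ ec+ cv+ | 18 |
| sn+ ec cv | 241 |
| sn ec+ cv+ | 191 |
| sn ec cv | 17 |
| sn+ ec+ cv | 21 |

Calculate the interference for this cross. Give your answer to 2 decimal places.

The two most frequent reciprocal classes, sn ec+ cv+ and sn+ ec cv, are the parental types, so the F1 was sn ec+ cv+ / sn+ ec cv.
The two rarest classes, sn ec+ cv and sn+ ec cv+, are the double crossovers. Comparing them with the parentals, only the cv allele has switched, so cv is the middle locus and the order is sn – cv – ec.
sn–cv: (35 + 2)/508 = 0.0728; cv–ec: (39 + 2)/508 = 0.0807.
Expected DCO frequency = 0.0728 × 0.0807 ≈ 0.00587; observed = 2/508 ≈ 0.00394.
Coefficient of coincidence = 0.00394/0.00587 ≈ 0.67; interference = 1 − 0.67 = 0.33.

0.33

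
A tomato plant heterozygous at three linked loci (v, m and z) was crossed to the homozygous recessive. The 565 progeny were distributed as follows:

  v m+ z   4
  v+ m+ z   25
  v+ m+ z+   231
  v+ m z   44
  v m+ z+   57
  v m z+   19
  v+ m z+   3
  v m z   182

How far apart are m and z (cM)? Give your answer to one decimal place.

The two most frequent reciprocal classes, v+ m+ z+ and v m z, are the parental types, so the F1 was v+ m+ z+ / v m z.
The two rarest classes, v+ m z+ and v m+ z, are the double crossovers. Comparing them with the parentals, only the m allele has switched, so m is the middle locus and the order is v – m – z.
Crossovers in the m–z interval produce the single-crossover classes v+ m+ z and v m z+ (25 + 19 = 44) plus the double crossovers (7).
RF(m–z) = (44 + 7) / 565 = 51/565 = 0.0903 → 9.0 cM.

9.0 cM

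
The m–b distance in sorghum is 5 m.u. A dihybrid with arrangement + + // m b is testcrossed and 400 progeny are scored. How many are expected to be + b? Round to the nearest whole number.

A map distance of 5 m.u. corresponds to a recombination frequency of 0.050.
The F1 is + + / m b, so + b is a recombinant gamete class with expected frequency r/2 = 0.050/2 = 0.0250.
Expected number = 0.0250 × 400 = 10.00 ≈ 10.

10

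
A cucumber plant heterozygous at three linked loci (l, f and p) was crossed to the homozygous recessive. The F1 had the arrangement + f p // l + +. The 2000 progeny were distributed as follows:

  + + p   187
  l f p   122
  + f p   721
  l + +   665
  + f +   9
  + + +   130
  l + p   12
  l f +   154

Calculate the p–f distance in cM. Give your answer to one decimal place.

The two rarest classes, + f + and l + p, are the double crossovers. Comparing them with the parentals, only the p allele has switched, so p is the middle locus and the order is f – p – l.
Crossovers in the f–p interval produce the single-crossover classes + + p and l f + (187 + 154 = 341) plus the double crossovers (21).
RF(f–p) = (341 + 21) / 2000 = 362/2000 = 0.1810 → 18.1 cM.

18.1 cM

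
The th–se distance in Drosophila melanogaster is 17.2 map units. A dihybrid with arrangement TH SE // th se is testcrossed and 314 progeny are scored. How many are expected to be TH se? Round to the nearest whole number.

27

A map distance of 17.2 map units corresponds to a recombination frequency of 0.172.
The F1 is TH SE / th se, so TH se is a recombinant gamete class with expected frequency r/2 = 0.172/2 = 0.0860.
Expected number = 0.0860 × 314 = 27.00 ≈ 27.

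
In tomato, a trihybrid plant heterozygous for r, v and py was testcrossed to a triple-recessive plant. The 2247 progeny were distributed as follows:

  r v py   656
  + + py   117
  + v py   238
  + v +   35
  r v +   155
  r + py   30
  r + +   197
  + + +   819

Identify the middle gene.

v

The two most frequent reciprocal classes, r v py and + + +, are the parental types, so the F1 was r v py / + + +.
The two rarest classes, r + py and + v +, are the double crossovers. Comparing them with the parentals, only the v allele has switched, so v is the middle locus and the order is r – v – py.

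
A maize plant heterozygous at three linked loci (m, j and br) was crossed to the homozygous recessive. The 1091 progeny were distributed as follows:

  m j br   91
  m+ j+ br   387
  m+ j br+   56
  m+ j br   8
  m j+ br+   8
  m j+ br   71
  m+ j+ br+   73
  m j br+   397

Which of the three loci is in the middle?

j

The two most frequent reciprocal classes, m j br+ and m+ j+ br, are the parental types, so the F1 was m j br+ / m+ j+ br.
The two rarest classes, m j+ br+ and m+ j br, are the double crossovers. Comparing them with the parentals, only the j allele has switched, so j is the middle locus and the order is br – j – m.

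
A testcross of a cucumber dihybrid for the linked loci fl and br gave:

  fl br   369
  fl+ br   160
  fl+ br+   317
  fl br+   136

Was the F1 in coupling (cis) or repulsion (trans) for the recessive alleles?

The two most frequent classes are fl+ br+ (317) and fl br (369); these are the parental (non-recombinant) types.
So the F1 carried fl+ br+ on one chromosome and fl br on the other — the recessive alleles are on the same chromosome (cis / coupling).

cis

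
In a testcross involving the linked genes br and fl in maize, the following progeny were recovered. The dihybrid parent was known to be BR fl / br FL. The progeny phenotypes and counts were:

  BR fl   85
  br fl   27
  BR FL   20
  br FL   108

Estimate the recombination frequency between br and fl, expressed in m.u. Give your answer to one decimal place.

19.6 m.u.

The recombinant classes are BR FL and br fl: 20 + 27 = 47.
Recombination frequency = 47/240 = 0.1958 ≈ 19.6%, i.e. 19.6 m.u.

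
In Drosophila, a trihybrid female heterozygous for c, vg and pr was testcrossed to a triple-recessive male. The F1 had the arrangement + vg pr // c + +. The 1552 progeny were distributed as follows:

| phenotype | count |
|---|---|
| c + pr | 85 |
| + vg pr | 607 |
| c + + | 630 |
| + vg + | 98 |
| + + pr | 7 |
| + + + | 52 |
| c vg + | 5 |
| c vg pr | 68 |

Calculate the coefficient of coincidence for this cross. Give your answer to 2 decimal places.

0.72

The two rarest classes, + + pr and c vg +, are the double crossovers. Comparing them with the parentals, only the vg allele has switched, so vg is the middle locus and the order is c – vg – pr.
c–vg: (120 + 12)/1552 = 0.0851; vg–pr: (183 + 12)/1552 = 0.1256.
Expected DCO frequency = 0.0851 × 0.1256 ≈ 0.01069; observed = 12/1552 ≈ 0.00773.
Coefficient of coincidence = 0.00773/0.01069 ≈ 0.72.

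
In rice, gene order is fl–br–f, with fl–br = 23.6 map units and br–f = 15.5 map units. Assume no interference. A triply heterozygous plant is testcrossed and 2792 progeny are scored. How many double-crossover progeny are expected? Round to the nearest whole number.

102

Map distances give recombination frequencies of 0.236 and 0.155 for the two intervals.
With no interference, expected double-crossover frequency = 0.236 × 0.155 = 0.03658.
Expected number = 0.03658 × 2792 = 102.13 ≈ 102.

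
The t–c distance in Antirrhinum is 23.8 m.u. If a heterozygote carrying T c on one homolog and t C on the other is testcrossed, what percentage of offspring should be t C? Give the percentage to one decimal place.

A map distance of 23.8 m.u. corresponds to a recombination frequency of 0.238.
The F1 is T c / t C, so t C is a parental gamete class with expected frequency (1 − r)/2 = 0.762/2 = 0.3810.
That is 0.3810 = 38.1% of the progeny.

38.1%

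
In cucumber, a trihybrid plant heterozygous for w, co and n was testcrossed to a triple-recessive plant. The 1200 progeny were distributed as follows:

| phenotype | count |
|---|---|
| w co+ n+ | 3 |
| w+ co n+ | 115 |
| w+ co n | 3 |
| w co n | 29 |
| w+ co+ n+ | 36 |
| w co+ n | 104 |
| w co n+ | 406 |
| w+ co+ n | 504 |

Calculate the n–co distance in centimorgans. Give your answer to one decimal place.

The two most frequent reciprocal classes, w co n+ and w+ co+ n, are the parental types, so the F1 was w co n+ / w+ co+ n.
The two rarest classes, w co+ n+ and w+ co n, are the double crossovers. Comparing them with the parentals, only the co allele has switched, so co is the middle locus and the order is n – co – w.
Crossovers in the n–co interval produce the single-crossover classes w co n and w+ co+ n+ (29 + 36 = 65) plus the double crossovers (6).
RF(n–co) = (65 + 6) / 1200 = 71/1200 = 0.0592 → 5.9 centimorgans.

5.9 centimorgans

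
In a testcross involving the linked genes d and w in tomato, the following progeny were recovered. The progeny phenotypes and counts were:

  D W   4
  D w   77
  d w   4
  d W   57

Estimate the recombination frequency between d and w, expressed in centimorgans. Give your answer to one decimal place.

5.6 centimorgans

The two most frequent classes, D w (77) and d W (57), are the parental types, so the F1 was D w / d W.
The recombinant classes are D W and d w: 4 + 4 = 8.
Recombination frequency = 8/142 = 0.0563 ≈ 5.6%, i.e. 5.6 centimorgans.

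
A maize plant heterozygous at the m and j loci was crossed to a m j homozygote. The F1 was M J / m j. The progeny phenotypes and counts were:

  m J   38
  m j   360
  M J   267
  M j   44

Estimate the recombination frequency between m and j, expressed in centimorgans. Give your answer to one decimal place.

The recombinant classes are M j and m J: 44 + 38 = 82.
Recombination frequency = 82/709 = 0.1157 ≈ 11.6%, i.e. 11.6 centimorgans.

11.6 centimorgans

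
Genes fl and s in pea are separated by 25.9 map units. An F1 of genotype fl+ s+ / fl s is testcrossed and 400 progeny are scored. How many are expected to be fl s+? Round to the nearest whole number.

52

A map distance of 25.9 map units corresponds to a recombination frequency of 0.259.
The F1 is fl+ s+ / fl s, so fl s+ is a recombinant gamete class with expected frequency r/2 = 0.259/2 = 0.1295.
Expected number = 0.1295 × 400 = 51.80 ≈ 52.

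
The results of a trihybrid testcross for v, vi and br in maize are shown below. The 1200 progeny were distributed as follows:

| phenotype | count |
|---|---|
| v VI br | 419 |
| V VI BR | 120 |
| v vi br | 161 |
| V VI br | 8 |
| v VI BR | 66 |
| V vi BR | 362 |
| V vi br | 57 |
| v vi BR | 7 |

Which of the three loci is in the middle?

The two most frequent reciprocal classes, V vi BR and v VI br, are the parental types, so the F1 was V vi BR / v VI br.
The two rarest classes, v vi BR and V VI br, are the double crossovers. Comparing them with the parentals, only the v allele has switched, so v is the middle locus and the order is vi – v – br.

v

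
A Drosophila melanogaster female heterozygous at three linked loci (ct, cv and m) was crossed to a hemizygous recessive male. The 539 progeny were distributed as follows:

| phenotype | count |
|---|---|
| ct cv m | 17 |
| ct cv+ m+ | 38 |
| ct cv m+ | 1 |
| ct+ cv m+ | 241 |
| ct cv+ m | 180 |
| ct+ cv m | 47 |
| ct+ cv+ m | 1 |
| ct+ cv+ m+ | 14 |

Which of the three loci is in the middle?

ct

The two most frequent reciprocal classes, ct cv+ m and ct+ cv m+, are the parental types, so the F1 was ct cv+ m / ct+ cv m+.
The two rarest classes, ct+ cv+ m and ct cv m+, are the double crossovers. Comparing them with the parentals, only the ct allele has switched, so ct is the middle locus and the order is cv – ct – m.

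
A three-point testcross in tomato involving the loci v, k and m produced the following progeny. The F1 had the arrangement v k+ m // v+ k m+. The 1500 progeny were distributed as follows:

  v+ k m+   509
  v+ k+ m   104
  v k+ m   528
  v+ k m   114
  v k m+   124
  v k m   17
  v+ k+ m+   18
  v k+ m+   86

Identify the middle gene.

k

The two rarest classes, v k m and v+ k+ m+, are the double crossovers. Comparing them with the parentals, only the k allele has switched, so k is the middle locus and the order is m – k – v.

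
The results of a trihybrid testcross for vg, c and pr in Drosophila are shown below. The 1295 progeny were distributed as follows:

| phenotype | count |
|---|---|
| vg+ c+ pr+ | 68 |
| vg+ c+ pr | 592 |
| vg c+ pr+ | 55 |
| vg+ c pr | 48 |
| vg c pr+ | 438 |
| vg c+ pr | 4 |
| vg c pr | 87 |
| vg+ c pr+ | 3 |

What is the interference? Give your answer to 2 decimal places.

The two most frequent reciprocal classes, vg+ c+ pr and vg c pr+, are the parental types, so the F1 was vg+ c+ pr / vg c pr+.
The two rarest classes, vg c+ pr and vg+ c pr+, are the double crossovers. Comparing them with the parentals, only the vg allele has switched, so vg is the middle locus and the order is pr – vg – c.
pr–vg: (155 + 7)/1295 = 0.1251; vg–c: (103 + 7)/1295 = 0.0849.
Expected DCO frequency = 0.1251 × 0.0849 ≈ 0.01062; observed = 7/1295 ≈ 0.00541.
Coefficient of coincidence = 0.00541/0.01062 ≈ 0.51; interference = 1 − 0.51 = 0.49.

0.49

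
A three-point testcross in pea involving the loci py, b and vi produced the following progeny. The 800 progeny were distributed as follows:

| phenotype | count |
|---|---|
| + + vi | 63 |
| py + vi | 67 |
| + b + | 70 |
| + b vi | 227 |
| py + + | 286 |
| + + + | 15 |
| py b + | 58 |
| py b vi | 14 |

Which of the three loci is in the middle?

The two most frequent reciprocal classes, py + + and + b vi, are the parental types, so the F1 was py + + / + b vi.
The two rarest classes, + + + and py b vi, are the double crossovers. Comparing them with the parentals, only the py allele has switched, so py is the middle locus and the order is b – py – vi.

py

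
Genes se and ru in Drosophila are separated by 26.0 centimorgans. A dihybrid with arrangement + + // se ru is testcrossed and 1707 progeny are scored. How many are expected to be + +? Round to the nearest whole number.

632

A map distance of 26.0 centimorgans corresponds to a recombination frequency of 0.260.
The F1 is + + / se ru, so + + is a parental gamete class with expected frequency (1 − r)/2 = 0.740/2 = 0.3700.
Expected number = 0.3700 × 1707 = 631.59 ≈ 632.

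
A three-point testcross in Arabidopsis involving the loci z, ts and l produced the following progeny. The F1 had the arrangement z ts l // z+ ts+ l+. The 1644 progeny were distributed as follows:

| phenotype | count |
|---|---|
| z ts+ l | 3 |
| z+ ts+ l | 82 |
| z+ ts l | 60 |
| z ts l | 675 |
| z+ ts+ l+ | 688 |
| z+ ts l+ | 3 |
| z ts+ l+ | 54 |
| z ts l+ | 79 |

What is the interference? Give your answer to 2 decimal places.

0.51

The two rarest classes, z ts+ l and z+ ts l+, are the double crossovers. Comparing them with the parentals, only the ts allele has switched, so ts is the middle locus and the order is z – ts – l.
z–ts: (114 + 6)/1644 = 0.0730; ts–l: (161 + 6)/1644 = 0.1016.
Expected DCO frequency = 0.0730 × 0.1016 ≈ 0.00742; observed = 6/1644 ≈ 0.00365.
Coefficient of coincidence = 0.00365/0.00742 ≈ 0.49; interference = 1 − 0.49 = 0.51.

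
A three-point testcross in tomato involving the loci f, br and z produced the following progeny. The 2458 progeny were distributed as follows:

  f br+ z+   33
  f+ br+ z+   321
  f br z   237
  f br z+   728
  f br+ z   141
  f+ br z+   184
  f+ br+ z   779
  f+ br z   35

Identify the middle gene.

br

The two most frequent reciprocal classes, f br z+ and f+ br+ z, are the parental types, so the F1 was f br z+ / f+ br+ z.
The two rarest classes, f br+ z+ and f+ br z, are the double crossovers. Comparing them with the parentals, only the br allele has switched, so br is the middle locus and the order is f – br – z.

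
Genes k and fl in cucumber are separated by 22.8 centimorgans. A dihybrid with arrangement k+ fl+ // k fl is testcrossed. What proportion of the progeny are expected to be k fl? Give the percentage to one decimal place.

38.6%

A map distance of 22.8 centimorgans corresponds to a recombination frequency of 0.228.
The F1 is k+ fl+ / k fl, so k fl is a parental gamete class with expected frequency (1 − r)/2 = 0.772/2 = 0.3860.
That is 0.3860 = 38.6% of the progeny.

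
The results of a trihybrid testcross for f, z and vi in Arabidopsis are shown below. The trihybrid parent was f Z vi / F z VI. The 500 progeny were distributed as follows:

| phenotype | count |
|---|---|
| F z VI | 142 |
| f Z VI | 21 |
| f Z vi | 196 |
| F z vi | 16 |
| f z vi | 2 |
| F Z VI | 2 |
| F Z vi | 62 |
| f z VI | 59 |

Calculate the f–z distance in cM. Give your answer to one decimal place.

The two rarest classes, f z vi and F Z VI, are the double crossovers. Comparing them with the parentals, only the z allele has switched, so z is the middle locus and the order is vi – z – f.
Crossovers in the z–f interval produce the single-crossover classes F Z vi and f z VI (62 + 59 = 121) plus the double crossovers (4).
RF(z–f) = (121 + 4) / 500 = 125/500 = 0.2500 → 25.0 cM.

25.0 cM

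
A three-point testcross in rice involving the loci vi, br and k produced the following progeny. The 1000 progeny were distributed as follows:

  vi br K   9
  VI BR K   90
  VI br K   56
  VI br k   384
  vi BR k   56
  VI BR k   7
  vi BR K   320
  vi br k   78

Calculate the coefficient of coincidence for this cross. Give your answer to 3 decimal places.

The two most frequent reciprocal classes, VI br k and vi BR K, are the parental types, so the F1 was VI br k / vi BR K.
The two rarest classes, VI BR k and vi br K, are the double crossovers. Comparing them with the parentals, only the br allele has switched, so br is the middle locus and the order is k – br – vi.
k–br: (112 + 16)/1000 = 0.1280; br–vi: (168 + 16)/1000 = 0.1840.
Expected DCO frequency = 0.1280 × 0.1840 ≈ 0.02355; observed = 16/1000 ≈ 0.01600.
Coefficient of coincidence = 0.01600/0.02355 ≈ 0.679.

0.679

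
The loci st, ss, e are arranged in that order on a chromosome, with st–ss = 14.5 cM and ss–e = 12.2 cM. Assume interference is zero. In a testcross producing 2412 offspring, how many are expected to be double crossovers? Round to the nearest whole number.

43

Map distances give recombination frequencies of 0.145 and 0.122 for the two intervals.
With no interference, expected double-crossover frequency = 0.145 × 0.122 = 0.01769.
Expected number = 0.01769 × 2412 = 42.67 ≈ 43.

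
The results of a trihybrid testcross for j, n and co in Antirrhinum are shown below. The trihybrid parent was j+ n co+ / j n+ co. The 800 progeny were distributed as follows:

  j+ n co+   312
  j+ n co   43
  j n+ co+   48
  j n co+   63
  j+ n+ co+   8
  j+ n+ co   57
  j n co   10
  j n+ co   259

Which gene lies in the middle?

The two rarest classes, j+ n+ co+ and j n co, are the double crossovers. Comparing them with the parentals, only the n allele has switched, so n is the middle locus and the order is co – n – j.

n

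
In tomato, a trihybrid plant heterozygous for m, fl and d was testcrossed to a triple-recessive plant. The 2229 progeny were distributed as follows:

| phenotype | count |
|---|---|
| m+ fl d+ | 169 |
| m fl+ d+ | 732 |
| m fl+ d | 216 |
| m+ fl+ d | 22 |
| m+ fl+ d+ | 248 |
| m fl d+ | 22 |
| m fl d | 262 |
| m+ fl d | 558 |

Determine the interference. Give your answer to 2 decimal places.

The two most frequent reciprocal classes, m+ fl d and m fl+ d+, are the parental types, so the F1 was m+ fl d / m fl+ d+.
The two rarest classes, m+ fl+ d and m fl d+, are the double crossovers. Comparing them with the parentals, only the fl allele has switched, so fl is the middle locus and the order is m – fl – d.
m–fl: (510 + 44)/2229 = 0.2485; fl–d: (385 + 44)/2229 = 0.1925.
Expected DCO frequency = 0.2485 × 0.1925 ≈ 0.04784; observed = 44/2229 ≈ 0.01974.
Coefficient of coincidence = 0.01974/0.04784 ≈ 0.41; interference = 1 − 0.41 = 0.59.

0.59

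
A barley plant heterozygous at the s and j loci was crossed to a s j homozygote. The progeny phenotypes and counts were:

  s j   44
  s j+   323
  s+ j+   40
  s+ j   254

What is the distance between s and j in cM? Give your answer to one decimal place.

The two most frequent classes, s+ j (254) and s j+ (323), are the parental types, so the F1 was s+ j / s j+.
The recombinant classes are s+ j+ and s j: 40 + 44 = 84.
Recombination frequency = 84/661 = 0.1271 ≈ 12.7%, i.e. 12.7 cM.

12.7 cM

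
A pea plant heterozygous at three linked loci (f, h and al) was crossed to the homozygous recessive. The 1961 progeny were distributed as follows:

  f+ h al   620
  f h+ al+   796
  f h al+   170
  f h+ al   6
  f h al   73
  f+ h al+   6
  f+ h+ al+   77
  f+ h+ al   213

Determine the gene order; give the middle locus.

al

The two most frequent reciprocal classes, f h+ al+ and f+ h al, are the parental types, so the F1 was f h+ al+ / f+ h al.
The two rarest classes, f h+ al and f+ h al+, are the double crossovers. Comparing them with the parentals, only the al allele has switched, so al is the middle locus and the order is f – al – h.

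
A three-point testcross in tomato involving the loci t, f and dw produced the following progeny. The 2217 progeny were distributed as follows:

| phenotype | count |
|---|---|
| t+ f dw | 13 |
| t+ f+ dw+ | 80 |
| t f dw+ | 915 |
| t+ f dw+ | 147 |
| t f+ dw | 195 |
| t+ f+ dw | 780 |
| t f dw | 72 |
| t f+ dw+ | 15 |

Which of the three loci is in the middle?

f

The two most frequent reciprocal classes, t+ f+ dw and t f dw+, are the parental types, so the F1 was t+ f+ dw / t f dw+.
The two rarest classes, t+ f dw and t f+ dw+, are the double crossovers. Comparing them with the parentals, only the f allele has switched, so f is the middle locus and the order is t – f – dw.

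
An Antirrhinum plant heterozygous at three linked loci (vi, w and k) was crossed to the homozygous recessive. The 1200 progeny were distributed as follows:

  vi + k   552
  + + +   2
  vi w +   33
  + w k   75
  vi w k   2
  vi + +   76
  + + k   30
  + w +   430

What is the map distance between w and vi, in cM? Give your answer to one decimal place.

5.6 cM

The two most frequent reciprocal classes, vi + k and + w +, are the parental types, so the F1 was vi + k / + w +.
The two rarest classes, vi w k and + + +, are the double crossovers. Comparing them with the parentals, only the w allele has switched, so w is the middle locus and the order is vi – w – k.
Crossovers in the vi–w interval produce the single-crossover classes + + k and vi w + (30 + 33 = 63) plus the double crossovers (4).
RF(vi–w) = (63 + 4) / 1200 = 67/1200 = 0.0558 → 5.6 cM.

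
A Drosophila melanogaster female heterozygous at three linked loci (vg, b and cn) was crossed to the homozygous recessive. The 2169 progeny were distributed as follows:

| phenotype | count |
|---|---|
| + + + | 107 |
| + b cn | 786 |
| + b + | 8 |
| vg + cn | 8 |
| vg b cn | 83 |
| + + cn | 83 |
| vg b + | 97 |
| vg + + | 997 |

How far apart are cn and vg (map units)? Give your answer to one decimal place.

The two most frequent reciprocal classes, vg + + and + b cn, are the parental types, so the F1 was vg + + / + b cn.
The two rarest classes, vg + cn and + b +, are the double crossovers. Comparing them with the parentals, only the cn allele has switched, so cn is the middle locus and the order is b – cn – vg.
Crossovers in the cn–vg interval produce the single-crossover classes + + + and vg b cn (107 + 83 = 190) plus the double crossovers (16).
RF(cn–vg) = (190 + 16) / 2169 = 206/2169 = 0.0950 → 9.5 map units.

9.5 map units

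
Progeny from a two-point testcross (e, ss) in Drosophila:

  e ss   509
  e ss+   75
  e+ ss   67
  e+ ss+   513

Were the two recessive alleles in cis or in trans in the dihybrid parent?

cis

The two most frequent classes are e+ ss+ (513) and e ss (509); these are the parental (non-recombinant) types.
So the F1 carried e+ ss+ on one chromosome and e ss on the other — the recessive alleles are on the same chromosome (cis / coupling).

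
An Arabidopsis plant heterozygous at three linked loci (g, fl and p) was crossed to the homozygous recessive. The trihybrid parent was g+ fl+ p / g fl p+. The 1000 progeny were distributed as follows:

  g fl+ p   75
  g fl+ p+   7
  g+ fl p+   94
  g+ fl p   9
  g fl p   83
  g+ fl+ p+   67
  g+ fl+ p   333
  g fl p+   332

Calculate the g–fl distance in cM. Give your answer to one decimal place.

18.5 cM

The two rarest classes, g+ fl p and g fl+ p+, are the double crossovers. Comparing them with the parentals, only the fl allele has switched, so fl is the middle locus and the order is g – fl – p.
Crossovers in the g–fl interval produce the single-crossover classes g fl+ p and g+ fl p+ (75 + 94 = 169) plus the double crossovers (16).
RF(g–fl) = (169 + 16) / 1000 = 185/1000 = 0.1850 → 18.5 cM.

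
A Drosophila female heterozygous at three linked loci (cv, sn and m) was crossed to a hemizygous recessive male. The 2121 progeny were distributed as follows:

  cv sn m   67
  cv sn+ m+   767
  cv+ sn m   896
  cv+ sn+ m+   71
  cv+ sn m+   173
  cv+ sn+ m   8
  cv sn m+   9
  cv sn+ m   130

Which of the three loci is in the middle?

The two most frequent reciprocal classes, cv+ sn m and cv sn+ m+, are the parental types, so the F1 was cv+ sn m / cv sn+ m+.
The two rarest classes, cv+ sn+ m and cv sn m+, are the double crossovers. Comparing them with the parentals, only the sn allele has switched, so sn is the middle locus and the order is cv – sn – m.

sn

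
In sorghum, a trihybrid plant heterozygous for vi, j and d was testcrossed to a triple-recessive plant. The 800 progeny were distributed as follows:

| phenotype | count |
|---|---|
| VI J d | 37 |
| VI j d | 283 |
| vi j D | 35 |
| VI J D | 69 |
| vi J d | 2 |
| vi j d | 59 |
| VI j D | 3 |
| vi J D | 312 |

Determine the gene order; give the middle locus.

The two most frequent reciprocal classes, vi J D and VI j d, are the parental types, so the F1 was vi J D / VI j d.
The two rarest classes, vi J d and VI j D, are the double crossovers. Comparing them with the parentals, only the d allele has switched, so d is the middle locus and the order is j – d – vi.

d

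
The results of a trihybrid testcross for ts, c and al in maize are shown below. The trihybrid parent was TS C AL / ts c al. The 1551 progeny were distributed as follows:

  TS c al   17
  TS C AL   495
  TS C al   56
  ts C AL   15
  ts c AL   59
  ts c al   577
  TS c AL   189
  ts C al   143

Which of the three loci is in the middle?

ts

The two rarest classes, ts C AL and TS c al, are the double crossovers. Comparing them with the parentals, only the ts allele has switched, so ts is the middle locus and the order is c – ts – al.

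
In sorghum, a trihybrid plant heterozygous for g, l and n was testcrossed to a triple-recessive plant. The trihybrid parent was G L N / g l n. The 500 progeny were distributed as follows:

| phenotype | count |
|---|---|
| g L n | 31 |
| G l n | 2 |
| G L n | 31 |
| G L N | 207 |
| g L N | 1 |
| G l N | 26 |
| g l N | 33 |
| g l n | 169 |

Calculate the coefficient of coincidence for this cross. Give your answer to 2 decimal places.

0.37

The two rarest classes, g L N and G l n, are the double crossovers. Comparing them with the parentals, only the g allele has switched, so g is the middle locus and the order is n – g – l.
n–g: (64 + 3)/500 = 0.1340; g–l: (57 + 3)/500 = 0.1200.
Expected DCO frequency = 0.1340 × 0.1200 ≈ 0.01608; observed = 3/500 ≈ 0.00600.
Coefficient of coincidence = 0.00600/0.01608 ≈ 0.37.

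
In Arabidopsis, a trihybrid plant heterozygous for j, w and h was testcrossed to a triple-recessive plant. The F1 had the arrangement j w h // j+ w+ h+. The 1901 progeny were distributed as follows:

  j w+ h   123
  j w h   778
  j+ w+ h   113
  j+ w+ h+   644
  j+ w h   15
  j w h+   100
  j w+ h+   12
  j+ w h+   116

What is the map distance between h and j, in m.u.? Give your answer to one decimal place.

12.6 m.u.

The two rarest classes, j+ w h and j w+ h+, are the double crossovers. Comparing them with the parentals, only the j allele has switched, so j is the middle locus and the order is w – j – h.
Crossovers in the j–h interval produce the single-crossover classes j w h+ and j+ w+ h (100 + 113 = 213) plus the double crossovers (27).
RF(j–h) = (213 + 27) / 1901 = 240/1901 = 0.1262 → 12.6 m.u.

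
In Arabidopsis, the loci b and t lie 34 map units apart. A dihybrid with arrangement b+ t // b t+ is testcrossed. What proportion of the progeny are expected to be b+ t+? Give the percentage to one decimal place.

17.0%

A map distance of 34 map units corresponds to a recombination frequency of 0.340.
The F1 is b+ t / b t+, so b+ t+ is a recombinant gamete class with expected frequency r/2 = 0.340/2 = 0.1700.
That is 0.1700 = 17.0% of the progeny.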